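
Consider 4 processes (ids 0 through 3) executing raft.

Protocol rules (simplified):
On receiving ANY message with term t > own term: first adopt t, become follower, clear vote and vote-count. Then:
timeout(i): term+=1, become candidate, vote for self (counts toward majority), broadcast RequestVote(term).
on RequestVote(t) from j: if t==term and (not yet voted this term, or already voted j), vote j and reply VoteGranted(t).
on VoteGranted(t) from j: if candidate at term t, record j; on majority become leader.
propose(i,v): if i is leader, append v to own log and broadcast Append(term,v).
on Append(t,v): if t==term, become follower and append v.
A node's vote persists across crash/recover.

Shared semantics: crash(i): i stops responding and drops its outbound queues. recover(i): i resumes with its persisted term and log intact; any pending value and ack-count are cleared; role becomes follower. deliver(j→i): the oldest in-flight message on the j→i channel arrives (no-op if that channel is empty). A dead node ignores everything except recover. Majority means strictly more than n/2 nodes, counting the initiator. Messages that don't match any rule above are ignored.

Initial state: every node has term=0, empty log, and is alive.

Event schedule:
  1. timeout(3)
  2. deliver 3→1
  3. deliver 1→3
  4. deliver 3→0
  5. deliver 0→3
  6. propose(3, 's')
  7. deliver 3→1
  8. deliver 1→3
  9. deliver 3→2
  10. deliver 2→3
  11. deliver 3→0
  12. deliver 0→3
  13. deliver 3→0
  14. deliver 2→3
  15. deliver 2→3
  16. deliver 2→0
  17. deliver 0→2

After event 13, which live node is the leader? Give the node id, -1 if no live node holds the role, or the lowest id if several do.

step 1 timeout(3): 3={cand,t=1,log=-}
step 2 deliver 3→1: 1={foll,t=1,log=-}
step 3 deliver 1→3: —
step 4 deliver 3→0: 0={foll,t=1,log=-}
step 5 deliver 0→3: 3={lead,t=1,log=-}
step 6 propose(3,'s'): 3={lead,t=1,log=s}
step 7 deliver 3→1: 1={foll,t=1,log=s}
step 8 deliver 1→3: —
step 9 deliver 3→2: 2={foll,t=1,log=-}
step 10 deliver 2→3: —
step 11 deliver 3→0: 0={foll,t=1,log=s}
step 12 deliver 0→3: —
step 13 deliver 3→0: —

3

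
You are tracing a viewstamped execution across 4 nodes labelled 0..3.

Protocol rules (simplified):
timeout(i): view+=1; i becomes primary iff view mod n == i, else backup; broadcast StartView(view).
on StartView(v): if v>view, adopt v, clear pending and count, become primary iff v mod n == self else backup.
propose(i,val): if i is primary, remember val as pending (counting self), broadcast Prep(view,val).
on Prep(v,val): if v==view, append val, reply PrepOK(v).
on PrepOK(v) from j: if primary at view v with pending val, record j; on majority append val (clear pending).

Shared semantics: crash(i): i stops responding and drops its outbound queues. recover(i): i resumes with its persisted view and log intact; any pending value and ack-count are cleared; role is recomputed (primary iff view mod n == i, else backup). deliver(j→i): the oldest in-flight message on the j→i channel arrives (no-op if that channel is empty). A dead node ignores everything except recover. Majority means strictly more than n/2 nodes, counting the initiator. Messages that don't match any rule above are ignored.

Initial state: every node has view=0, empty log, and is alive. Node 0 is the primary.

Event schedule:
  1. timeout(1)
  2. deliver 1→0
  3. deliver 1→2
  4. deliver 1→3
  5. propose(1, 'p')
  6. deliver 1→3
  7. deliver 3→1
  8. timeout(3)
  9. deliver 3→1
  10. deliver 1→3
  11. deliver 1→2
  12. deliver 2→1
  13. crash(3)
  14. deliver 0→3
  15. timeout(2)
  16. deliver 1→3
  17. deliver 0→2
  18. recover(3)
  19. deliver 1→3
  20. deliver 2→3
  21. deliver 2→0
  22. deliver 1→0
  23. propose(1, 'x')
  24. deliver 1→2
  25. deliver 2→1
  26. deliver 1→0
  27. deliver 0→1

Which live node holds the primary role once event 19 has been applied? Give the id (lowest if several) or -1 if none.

1. timeout(1):  <1:prim v1 ->
2. deliver 1→0:  <0:back v1 ->
3. deliver 1→2:  <2:back v1 ->
4. deliver 1→3:  <3:back v1 ->
5. propose(1,'p'):  nop
6. deliver 1→3:  <3:back v1 p>
7. deliver 3→1:  nop
8. timeout(3):  <3:back v2 p>
9. deliver 3→1:  <1:back v2 ->
10. deliver 1→3:  nop
11. deliver 1→2:  <2:back v1 p>
12. deliver 2→1:  nop
13. crash(3):  <3:✗back v2 p>
14. deliver 0→3:  nop
15. timeout(2):  <2:prim v2 p>
16. deliver 1→3:  nop
17. deliver 0→2:  nop
18. recover(3):  <3:back v2 p>
19. deliver 1→3:  nop

2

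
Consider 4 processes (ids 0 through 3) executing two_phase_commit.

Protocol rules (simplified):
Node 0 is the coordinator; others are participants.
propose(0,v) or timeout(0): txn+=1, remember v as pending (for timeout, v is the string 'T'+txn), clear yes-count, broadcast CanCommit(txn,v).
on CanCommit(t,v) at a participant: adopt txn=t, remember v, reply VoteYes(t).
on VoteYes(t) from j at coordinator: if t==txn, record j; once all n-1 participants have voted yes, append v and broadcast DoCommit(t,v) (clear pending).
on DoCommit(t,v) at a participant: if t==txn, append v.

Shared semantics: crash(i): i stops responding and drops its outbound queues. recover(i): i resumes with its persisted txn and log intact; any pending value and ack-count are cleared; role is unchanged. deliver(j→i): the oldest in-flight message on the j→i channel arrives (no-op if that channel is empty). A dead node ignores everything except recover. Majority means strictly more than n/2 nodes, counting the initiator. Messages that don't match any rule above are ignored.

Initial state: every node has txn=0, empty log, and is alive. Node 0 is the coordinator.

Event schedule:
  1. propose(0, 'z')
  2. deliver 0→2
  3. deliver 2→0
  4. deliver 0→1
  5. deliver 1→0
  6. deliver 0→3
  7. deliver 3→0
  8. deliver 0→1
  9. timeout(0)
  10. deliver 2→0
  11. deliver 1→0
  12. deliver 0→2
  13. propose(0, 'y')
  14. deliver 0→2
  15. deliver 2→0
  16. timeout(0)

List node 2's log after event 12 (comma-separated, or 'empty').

z

after 1 — propose(0,'z'): n0:coor/t1/[-]
after 2 — deliver 0→2: n2:part/t1/[-]
after 3 — deliver 2→0: ·
after 4 — deliver 0→1: n1:part/t1/[-]
after 5 — deliver 1→0: ·
after 6 — deliver 0→3: n3:part/t1/[-]
after 7 — deliver 3→0: n0:coor/t1/[z]
after 8 — deliver 0→1: n1:part/t1/[z]
after 9 — timeout(0): n0:coor/t2/[z]
after 10 — deliver 2→0: ·
after 11 — deliver 1→0: ·
after 12 — deliver 0→2: n2:part/t1/[z]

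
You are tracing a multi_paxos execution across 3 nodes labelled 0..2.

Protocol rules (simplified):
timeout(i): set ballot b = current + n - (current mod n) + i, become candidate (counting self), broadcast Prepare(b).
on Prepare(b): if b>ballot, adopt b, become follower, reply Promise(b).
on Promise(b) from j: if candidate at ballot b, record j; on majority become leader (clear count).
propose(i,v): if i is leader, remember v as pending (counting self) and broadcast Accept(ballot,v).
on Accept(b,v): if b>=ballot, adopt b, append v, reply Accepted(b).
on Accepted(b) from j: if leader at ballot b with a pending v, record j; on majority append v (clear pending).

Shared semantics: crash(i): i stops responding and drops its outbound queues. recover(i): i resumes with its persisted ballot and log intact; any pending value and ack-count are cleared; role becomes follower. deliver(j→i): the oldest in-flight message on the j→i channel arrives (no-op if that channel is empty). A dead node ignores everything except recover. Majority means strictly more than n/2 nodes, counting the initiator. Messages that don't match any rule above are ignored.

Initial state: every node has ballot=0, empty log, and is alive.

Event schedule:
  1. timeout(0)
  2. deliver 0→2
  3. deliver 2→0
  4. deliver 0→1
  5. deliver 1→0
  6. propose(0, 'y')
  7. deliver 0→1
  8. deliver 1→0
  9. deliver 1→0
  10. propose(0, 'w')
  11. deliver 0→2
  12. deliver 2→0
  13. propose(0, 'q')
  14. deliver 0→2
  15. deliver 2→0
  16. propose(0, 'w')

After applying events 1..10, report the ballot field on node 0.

1. timeout(0):  <0:cand b3 ->
2. deliver 0→2:  <2:foll b3 ->
3. deliver 2→0:  <0:lead b3 ->
4. deliver 0→1:  <1:foll b3 ->
5. deliver 1→0:  nop
6. propose(0,'y'):  nop
7. deliver 0→1:  <1:foll b3 y>
8. deliver 1→0:  <0:lead b3 y>
9. deliver 1→0:  nop
10. propose(0,'w'):  nop

3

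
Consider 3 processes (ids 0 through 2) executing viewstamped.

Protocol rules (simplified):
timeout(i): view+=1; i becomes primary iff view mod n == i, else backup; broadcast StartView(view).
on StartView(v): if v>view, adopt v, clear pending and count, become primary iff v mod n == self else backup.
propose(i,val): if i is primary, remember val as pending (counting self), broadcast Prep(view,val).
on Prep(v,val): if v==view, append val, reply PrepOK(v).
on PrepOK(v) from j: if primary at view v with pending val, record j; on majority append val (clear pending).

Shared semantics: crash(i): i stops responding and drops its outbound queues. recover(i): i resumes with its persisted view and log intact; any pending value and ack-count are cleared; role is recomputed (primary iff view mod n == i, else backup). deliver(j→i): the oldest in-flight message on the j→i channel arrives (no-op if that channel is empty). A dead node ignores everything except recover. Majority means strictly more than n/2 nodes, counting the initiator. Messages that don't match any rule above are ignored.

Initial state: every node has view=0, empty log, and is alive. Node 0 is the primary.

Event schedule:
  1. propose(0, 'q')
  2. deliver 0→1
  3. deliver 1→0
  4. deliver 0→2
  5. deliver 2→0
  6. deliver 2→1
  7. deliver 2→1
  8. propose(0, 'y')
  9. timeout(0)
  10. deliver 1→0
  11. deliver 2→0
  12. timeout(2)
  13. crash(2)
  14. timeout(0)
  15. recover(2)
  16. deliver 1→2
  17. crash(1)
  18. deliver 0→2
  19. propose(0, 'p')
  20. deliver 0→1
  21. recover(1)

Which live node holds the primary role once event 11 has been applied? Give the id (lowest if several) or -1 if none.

-1

e1 propose(0,'q'): ·
e2 deliver 0→1: 1[back,v=0,q]
e3 deliver 1→0: 0[prim,v=0,q]
e4 deliver 0→2: 2[back,v=0,q]
e5 deliver 2→0: ·
e6 deliver 2→1: ·
e7 deliver 2→1: ·
e8 propose(0,'y'): ·
e9 timeout(0): 0[back,v=1,q]
e10 deliver 1→0: ·
e11 deliver 2→0: ·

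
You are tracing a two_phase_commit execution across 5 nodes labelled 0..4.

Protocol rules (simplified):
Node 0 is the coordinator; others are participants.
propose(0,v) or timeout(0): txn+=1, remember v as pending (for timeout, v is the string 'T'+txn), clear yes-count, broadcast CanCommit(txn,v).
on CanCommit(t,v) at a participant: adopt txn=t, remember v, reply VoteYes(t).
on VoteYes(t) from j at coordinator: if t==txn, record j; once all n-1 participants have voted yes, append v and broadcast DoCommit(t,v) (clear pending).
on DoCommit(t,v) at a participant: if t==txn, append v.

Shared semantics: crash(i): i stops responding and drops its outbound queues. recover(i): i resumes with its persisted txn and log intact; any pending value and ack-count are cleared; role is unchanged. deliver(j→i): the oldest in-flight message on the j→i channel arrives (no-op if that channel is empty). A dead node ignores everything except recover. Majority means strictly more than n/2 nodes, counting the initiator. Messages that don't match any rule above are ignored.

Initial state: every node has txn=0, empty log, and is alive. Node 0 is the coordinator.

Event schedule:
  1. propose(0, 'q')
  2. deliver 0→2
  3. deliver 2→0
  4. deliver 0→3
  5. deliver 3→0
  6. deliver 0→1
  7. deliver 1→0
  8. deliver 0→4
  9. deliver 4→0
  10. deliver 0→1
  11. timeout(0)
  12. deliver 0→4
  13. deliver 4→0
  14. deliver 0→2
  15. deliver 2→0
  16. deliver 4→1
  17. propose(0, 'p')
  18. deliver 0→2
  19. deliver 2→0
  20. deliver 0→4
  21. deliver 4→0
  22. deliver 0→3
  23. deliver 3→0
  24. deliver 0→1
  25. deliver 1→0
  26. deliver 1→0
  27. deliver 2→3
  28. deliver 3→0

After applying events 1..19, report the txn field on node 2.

2

[1] propose(0,'q') → N0(coor t1 [-])
[2] deliver 0→2 → N2(part t1 [-])
[3] deliver 2→0 → ∅
[4] deliver 0→3 → N3(part t1 [-])
[5] deliver 3→0 → ∅
[6] deliver 0→1 → N1(part t1 [-])
[7] deliver 1→0 → ∅
[8] deliver 0→4 → N4(part t1 [-])
[9] deliver 4→0 → N0(coor t1 [q])
[10] deliver 0→1 → N1(part t1 [q])
[11] timeout(0) → N0(coor t2 [q])
[12] deliver 0→4 → N4(part t1 [q])
[13] deliver 4→0 → ∅
[14] deliver 0→2 → N2(part t1 [q])
[15] deliver 2→0 → ∅
[16] deliver 4→1 → ∅
[17] propose(0,'p') → N0(coor t3 [q])
[18] deliver 0→2 → N2(part t2 [q])
[19] deliver 2→0 → ∅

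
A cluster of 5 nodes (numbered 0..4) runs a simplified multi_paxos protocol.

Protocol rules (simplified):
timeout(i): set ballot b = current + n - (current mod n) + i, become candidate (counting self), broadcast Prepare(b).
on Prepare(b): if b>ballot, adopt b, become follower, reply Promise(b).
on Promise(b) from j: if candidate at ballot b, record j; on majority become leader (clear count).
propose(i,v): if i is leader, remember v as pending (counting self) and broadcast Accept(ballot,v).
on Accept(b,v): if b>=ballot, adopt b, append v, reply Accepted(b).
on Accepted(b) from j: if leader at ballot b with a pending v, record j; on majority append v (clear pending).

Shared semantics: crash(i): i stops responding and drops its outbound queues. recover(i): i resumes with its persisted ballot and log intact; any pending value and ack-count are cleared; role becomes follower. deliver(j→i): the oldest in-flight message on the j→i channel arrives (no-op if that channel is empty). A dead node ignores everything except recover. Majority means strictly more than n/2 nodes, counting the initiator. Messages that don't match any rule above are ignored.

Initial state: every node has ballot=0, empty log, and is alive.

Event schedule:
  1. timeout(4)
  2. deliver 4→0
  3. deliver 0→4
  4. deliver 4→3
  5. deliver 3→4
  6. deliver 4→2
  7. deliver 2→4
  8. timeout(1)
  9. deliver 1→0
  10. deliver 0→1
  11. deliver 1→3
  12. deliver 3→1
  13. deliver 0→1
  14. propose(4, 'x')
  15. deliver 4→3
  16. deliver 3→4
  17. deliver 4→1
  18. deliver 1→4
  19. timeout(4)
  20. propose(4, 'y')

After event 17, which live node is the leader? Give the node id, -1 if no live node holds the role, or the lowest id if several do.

4

1. timeout(4):  <4:cand b9 ->
2. deliver 4→0:  <0:foll b9 ->
3. deliver 0→4:  nop
4. deliver 4→3:  <3:foll b9 ->
5. deliver 3→4:  <4:lead b9 ->
6. deliver 4→2:  <2:foll b9 ->
7. deliver 2→4:  nop
8. timeout(1):  <1:cand b6 ->
9. deliver 1→0:  nop
10. deliver 0→1:  nop
11. deliver 1→3:  nop
12. deliver 3→1:  nop
13. deliver 0→1:  nop
14. propose(4,'x'):  nop
15. deliver 4→3:  <3:foll b9 x>
16. deliver 3→4:  nop
17. deliver 4→1:  <1:foll b9 ->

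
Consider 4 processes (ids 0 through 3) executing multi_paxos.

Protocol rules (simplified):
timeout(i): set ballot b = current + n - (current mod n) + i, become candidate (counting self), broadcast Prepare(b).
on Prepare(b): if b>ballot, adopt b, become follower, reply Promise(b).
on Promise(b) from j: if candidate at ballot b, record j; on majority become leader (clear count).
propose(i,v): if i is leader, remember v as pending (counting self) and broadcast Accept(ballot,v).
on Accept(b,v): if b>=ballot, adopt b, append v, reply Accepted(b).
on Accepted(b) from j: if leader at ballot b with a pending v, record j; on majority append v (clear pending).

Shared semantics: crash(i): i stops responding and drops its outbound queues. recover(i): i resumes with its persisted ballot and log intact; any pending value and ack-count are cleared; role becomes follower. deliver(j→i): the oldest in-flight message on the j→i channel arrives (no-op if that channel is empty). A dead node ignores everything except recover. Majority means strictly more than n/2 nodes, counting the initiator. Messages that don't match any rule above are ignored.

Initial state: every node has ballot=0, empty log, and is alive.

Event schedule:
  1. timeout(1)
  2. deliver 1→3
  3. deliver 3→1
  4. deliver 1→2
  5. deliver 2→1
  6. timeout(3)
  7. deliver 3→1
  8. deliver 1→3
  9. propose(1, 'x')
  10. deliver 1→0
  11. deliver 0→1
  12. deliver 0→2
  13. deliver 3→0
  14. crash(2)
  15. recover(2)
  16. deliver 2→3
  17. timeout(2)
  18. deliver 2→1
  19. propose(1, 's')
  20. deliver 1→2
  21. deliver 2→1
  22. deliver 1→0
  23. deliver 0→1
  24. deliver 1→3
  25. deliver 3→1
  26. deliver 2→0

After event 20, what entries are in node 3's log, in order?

after 1 — timeout(1): n1:cand/b5/[-]
after 2 — deliver 1→3: n3:foll/b5/[-]
after 3 — deliver 3→1: ·
after 4 — deliver 1→2: n2:foll/b5/[-]
after 5 — deliver 2→1: n1:lead/b5/[-]
after 6 — timeout(3): n3:cand/b11/[-]
after 7 — deliver 3→1: n1:foll/b11/[-]
after 8 — deliver 1→3: ·
after 9 — propose(1,'x'): ·
after 10 — deliver 1→0: n0:foll/b5/[-]
after 11 — deliver 0→1: ·
after 12 — deliver 0→2: ·
after 13 — deliver 3→0: n0:foll/b11/[-]
after 14 — crash(2): n2:✗foll/b5/[-]
after 15 — recover(2): n2:foll/b5/[-]
after 16 — deliver 2→3: ·
after 17 — timeout(2): n2:cand/b10/[-]
after 18 — deliver 2→1: ·
after 19 — propose(1,'s'): ·
after 20 — deliver 1→2: ·

empty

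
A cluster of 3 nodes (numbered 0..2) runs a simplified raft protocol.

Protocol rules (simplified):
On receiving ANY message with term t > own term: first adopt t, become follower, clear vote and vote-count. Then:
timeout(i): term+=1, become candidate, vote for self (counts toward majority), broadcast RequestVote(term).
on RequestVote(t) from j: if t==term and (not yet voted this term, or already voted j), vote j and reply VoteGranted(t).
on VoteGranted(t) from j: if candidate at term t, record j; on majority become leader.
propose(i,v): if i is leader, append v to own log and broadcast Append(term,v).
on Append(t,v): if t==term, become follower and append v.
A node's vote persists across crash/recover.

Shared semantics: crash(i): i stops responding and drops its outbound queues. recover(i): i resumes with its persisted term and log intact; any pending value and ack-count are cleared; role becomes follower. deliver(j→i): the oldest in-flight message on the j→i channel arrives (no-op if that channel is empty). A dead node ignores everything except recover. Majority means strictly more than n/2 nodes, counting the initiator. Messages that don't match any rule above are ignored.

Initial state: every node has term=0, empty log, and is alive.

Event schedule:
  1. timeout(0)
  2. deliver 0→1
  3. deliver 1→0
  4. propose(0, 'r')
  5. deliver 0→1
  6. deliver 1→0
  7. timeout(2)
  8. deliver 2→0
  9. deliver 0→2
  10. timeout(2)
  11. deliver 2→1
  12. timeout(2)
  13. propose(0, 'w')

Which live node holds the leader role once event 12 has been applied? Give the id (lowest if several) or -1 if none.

after 1 — timeout(0): n0:cand/t1/[-]
after 2 — deliver 0→1: n1:foll/t1/[-]
after 3 — deliver 1→0: n0:lead/t1/[-]
after 4 — propose(0,'r'): n0:lead/t1/[r]
after 5 — deliver 0→1: n1:foll/t1/[r]
after 6 — deliver 1→0: ·
after 7 — timeout(2): n2:cand/t1/[-]
after 8 — deliver 2→0: ·
after 9 — deliver 0→2: ·
after 10 — timeout(2): n2:cand/t2/[-]
after 11 — deliver 2→1: ·
after 12 — timeout(2): n2:cand/t3/[-]

0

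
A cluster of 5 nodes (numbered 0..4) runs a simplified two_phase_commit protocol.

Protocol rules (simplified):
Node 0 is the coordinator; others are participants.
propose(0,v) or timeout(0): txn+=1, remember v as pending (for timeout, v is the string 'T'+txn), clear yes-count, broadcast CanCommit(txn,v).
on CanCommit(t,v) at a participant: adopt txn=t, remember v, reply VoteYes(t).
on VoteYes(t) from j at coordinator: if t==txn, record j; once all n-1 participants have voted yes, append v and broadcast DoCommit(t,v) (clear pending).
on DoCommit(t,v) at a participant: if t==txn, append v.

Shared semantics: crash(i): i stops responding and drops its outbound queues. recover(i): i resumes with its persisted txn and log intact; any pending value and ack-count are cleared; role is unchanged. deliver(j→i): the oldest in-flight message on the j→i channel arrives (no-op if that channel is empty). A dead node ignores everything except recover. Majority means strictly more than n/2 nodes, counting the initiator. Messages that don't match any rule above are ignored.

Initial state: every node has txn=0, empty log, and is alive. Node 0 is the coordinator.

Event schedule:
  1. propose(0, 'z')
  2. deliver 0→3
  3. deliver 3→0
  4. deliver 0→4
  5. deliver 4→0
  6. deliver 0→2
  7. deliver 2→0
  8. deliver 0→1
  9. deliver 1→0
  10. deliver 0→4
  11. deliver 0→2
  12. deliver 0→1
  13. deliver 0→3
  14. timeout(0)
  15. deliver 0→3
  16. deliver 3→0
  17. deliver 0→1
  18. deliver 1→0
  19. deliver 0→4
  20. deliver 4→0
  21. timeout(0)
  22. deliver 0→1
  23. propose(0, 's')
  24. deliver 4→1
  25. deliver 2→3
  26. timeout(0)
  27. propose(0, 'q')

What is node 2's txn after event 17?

1

[1] propose(0,'z') → N0(coor t1 [-])
[2] deliver 0→3 → N3(part t1 [-])
[3] deliver 3→0 → ∅
[4] deliver 0→4 → N4(part t1 [-])
[5] deliver 4→0 → ∅
[6] deliver 0→2 → N2(part t1 [-])
[7] deliver 2→0 → ∅
[8] deliver 0→1 → N1(part t1 [-])
[9] deliver 1→0 → N0(coor t1 [z])
[10] deliver 0→4 → N4(part t1 [z])
[11] deliver 0→2 → N2(part t1 [z])
[12] deliver 0→1 → N1(part t1 [z])
[13] deliver 0→3 → N3(part t1 [z])
[14] timeout(0) → N0(coor t2 [z])
[15] deliver 0→3 → N3(part t2 [z])
[16] deliver 3→0 → ∅
[17] deliver 0→1 → N1(part t2 [z])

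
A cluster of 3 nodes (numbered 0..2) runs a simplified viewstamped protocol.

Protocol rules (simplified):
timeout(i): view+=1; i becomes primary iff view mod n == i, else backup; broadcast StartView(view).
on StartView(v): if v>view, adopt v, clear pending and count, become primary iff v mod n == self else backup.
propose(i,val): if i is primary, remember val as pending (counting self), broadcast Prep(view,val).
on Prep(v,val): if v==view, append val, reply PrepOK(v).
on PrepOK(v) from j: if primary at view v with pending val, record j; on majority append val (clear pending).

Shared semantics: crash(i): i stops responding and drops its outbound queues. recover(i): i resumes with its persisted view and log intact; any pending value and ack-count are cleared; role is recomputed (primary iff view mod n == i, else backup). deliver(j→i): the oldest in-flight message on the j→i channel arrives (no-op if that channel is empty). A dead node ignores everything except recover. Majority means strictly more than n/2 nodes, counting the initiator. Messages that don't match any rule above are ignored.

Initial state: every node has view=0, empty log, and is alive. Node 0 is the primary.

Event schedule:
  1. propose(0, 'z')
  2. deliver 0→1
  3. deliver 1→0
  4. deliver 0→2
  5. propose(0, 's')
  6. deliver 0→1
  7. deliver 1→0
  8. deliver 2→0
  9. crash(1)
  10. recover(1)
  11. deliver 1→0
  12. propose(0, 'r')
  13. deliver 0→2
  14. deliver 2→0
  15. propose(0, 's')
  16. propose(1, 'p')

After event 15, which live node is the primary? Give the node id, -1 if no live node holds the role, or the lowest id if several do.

step 1 propose(0,'z'): —
step 2 deliver 0→1: 1={back,v=0,log=z}
step 3 deliver 1→0: 0={prim,v=0,log=z}
step 4 deliver 0→2: 2={back,v=0,log=z}
step 5 propose(0,'s'): —
step 6 deliver 0→1: 1={back,v=0,log=z,s}
step 7 deliver 1→0: 0={prim,v=0,log=z,s}
step 8 deliver 2→0: —
step 9 crash(1): 1={✗back,v=0,log=z,s}
step 10 recover(1): 1={back,v=0,log=z,s}
step 11 deliver 1→0: —
step 12 propose(0,'r'): —
step 13 deliver 0→2: 2={back,v=0,log=z,s}
step 14 deliver 2→0: 0={prim,v=0,log=z,s,r}
step 15 propose(0,'s'): —

0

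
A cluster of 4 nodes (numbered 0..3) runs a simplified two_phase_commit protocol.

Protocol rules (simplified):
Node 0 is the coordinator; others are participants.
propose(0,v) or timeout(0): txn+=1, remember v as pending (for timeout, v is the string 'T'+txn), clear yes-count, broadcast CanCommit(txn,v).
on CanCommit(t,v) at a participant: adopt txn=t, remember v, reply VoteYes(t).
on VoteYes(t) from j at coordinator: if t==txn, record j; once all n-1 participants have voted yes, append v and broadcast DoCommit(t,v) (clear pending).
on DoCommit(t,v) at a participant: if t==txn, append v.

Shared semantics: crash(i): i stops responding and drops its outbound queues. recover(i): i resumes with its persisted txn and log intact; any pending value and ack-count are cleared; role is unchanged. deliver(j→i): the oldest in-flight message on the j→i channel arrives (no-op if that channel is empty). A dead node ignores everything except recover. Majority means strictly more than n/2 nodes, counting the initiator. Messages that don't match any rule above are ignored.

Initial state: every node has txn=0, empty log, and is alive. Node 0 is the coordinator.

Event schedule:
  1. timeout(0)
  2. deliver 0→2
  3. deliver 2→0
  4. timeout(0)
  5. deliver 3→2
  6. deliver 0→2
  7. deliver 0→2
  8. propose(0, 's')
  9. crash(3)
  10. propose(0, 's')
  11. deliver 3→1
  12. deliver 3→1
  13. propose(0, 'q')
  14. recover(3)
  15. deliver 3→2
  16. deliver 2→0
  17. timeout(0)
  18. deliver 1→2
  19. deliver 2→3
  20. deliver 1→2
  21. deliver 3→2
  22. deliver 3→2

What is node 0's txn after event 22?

[1] timeout(0) → N0(coor t1 [-])
[2] deliver 0→2 → N2(part t1 [-])
[3] deliver 2→0 → ∅
[4] timeout(0) → N0(coor t2 [-])
[5] deliver 3→2 → ∅
[6] deliver 0→2 → N2(part t2 [-])
[7] deliver 0→2 → ∅
[8] propose(0,'s') → N0(coor t3 [-])
[9] crash(3) → N3(✗part t0 [-])
[10] propose(0,'s') → N0(coor t4 [-])
[11] deliver 3→1 → ∅
[12] deliver 3→1 → ∅
[13] propose(0,'q') → N0(coor t5 [-])
[14] recover(3) → N3(part t0 [-])
[15] deliver 3→2 → ∅
[16] deliver 2→0 → ∅
[17] timeout(0) → N0(coor t6 [-])
[18] deliver 1→2 → ∅
[19] deliver 2→3 → ∅
[20] deliver 1→2 → ∅
[21] deliver 3→2 → ∅
[22] deliver 3→2 → ∅

6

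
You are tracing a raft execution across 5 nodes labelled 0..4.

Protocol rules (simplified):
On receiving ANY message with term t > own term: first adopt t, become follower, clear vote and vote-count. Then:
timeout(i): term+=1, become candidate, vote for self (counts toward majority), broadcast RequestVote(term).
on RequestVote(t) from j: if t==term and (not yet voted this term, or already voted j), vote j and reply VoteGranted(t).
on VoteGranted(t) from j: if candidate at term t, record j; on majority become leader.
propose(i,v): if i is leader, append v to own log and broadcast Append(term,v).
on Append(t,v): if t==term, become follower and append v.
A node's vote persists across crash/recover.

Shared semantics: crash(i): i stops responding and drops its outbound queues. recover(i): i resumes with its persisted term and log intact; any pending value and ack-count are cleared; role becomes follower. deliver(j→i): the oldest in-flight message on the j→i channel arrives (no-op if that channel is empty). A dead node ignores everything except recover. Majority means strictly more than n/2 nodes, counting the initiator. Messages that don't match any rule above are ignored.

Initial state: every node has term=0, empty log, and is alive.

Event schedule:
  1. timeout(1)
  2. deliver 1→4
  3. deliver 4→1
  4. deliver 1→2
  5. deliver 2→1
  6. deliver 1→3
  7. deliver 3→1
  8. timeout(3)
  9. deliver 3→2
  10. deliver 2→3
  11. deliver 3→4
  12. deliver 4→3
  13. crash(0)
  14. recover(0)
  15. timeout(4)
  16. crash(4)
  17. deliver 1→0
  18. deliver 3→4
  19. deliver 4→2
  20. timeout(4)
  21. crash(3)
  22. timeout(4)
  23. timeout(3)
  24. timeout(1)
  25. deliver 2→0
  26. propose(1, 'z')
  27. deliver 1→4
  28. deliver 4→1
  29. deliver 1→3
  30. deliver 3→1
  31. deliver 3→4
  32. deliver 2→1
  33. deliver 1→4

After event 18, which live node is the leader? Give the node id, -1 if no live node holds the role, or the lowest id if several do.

step 1 timeout(1): 1={cand,t=1,log=-}
step 2 deliver 1→4: 4={foll,t=1,log=-}
step 3 deliver 4→1: —
step 4 deliver 1→2: 2={foll,t=1,log=-}
step 5 deliver 2→1: 1={lead,t=1,log=-}
step 6 deliver 1→3: 3={foll,t=1,log=-}
step 7 deliver 3→1: —
step 8 timeout(3): 3={cand,t=2,log=-}
step 9 deliver 3→2: 2={foll,t=2,log=-}
step 10 deliver 2→3: —
step 11 deliver 3→4: 4={foll,t=2,log=-}
step 12 deliver 4→3: 3={lead,t=2,log=-}
step 13 crash(0): 0={✗foll,t=0,log=-}
step 14 recover(0): 0={foll,t=0,log=-}
step 15 timeout(4): 4={cand,t=3,log=-}
step 16 crash(4): 4={✗cand,t=3,log=-}
step 17 deliver 1→0: 0={foll,t=1,log=-}
step 18 deliver 3→4: —

1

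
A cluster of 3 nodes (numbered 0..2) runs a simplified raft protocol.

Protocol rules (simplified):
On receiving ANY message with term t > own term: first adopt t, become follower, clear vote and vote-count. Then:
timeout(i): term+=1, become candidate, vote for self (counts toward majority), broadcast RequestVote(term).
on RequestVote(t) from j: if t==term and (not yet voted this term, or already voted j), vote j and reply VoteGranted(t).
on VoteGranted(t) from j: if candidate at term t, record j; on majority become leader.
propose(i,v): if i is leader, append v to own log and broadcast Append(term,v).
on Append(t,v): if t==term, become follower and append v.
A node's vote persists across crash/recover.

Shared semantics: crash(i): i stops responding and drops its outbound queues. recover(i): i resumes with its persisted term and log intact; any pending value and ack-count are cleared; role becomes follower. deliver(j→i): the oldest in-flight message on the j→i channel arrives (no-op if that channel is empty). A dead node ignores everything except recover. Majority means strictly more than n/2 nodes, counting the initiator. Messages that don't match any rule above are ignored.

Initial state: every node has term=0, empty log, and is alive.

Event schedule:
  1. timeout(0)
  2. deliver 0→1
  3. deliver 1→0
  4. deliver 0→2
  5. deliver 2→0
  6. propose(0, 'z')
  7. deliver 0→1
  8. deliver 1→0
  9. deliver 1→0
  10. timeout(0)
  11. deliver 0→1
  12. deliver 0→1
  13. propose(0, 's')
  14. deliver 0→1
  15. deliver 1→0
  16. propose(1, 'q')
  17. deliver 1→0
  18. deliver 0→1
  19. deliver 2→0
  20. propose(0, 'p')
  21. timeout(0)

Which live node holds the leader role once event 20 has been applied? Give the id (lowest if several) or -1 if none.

after 1 — timeout(0): n0:cand/t1/[-]
after 2 — deliver 0→1: n1:foll/t1/[-]
after 3 — deliver 1→0: n0:lead/t1/[-]
after 4 — deliver 0→2: n2:foll/t1/[-]
after 5 — deliver 2→0: ·
after 6 — propose(0,'z'): n0:lead/t1/[z]
after 7 — deliver 0→1: n1:foll/t1/[z]
after 8 — deliver 1→0: ·
after 9 — deliver 1→0: ·
after 10 — timeout(0): n0:cand/t2/[z]
after 11 — deliver 0→1: n1:foll/t2/[z]
after 12 — deliver 0→1: ·
after 13 — propose(0,'s'): ·
after 14 — deliver 0→1: ·
after 15 — deliver 1→0: n0:lead/t2/[z]
after 16 — propose(1,'q'): ·
after 17 — deliver 1→0: ·
after 18 — deliver 0→1: ·
after 19 — deliver 2→0: ·
after 20 — propose(0,'p'): n0:lead/t2/[z,p]

0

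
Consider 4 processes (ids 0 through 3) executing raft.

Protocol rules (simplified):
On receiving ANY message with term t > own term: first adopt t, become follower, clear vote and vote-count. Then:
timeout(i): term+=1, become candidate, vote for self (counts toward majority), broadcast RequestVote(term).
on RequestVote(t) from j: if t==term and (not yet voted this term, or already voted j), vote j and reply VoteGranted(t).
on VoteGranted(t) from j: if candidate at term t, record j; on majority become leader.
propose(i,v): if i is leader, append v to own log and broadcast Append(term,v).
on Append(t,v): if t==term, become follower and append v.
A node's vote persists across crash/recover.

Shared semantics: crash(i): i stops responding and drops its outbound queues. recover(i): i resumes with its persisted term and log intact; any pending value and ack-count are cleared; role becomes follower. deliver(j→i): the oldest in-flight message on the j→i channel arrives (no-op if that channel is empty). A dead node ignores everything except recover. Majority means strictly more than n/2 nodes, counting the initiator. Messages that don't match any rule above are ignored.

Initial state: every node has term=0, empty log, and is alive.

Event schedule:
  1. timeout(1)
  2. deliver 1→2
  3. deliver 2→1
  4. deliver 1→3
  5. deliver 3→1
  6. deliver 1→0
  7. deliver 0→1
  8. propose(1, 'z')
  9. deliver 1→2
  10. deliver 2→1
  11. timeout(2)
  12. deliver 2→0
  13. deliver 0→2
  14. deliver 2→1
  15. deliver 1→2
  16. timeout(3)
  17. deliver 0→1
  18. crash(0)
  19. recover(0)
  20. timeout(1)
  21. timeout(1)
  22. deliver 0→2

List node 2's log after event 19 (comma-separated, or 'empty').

after 1 — timeout(1): n1:cand/t1/[-]
after 2 — deliver 1→2: n2:foll/t1/[-]
after 3 — deliver 2→1: ·
after 4 — deliver 1→3: n3:foll/t1/[-]
after 5 — deliver 3→1: n1:lead/t1/[-]
after 6 — deliver 1→0: n0:foll/t1/[-]
after 7 — deliver 0→1: ·
after 8 — propose(1,'z'): n1:lead/t1/[z]
after 9 — deliver 1→2: n2:foll/t1/[z]
after 10 — deliver 2→1: ·
after 11 — timeout(2): n2:cand/t2/[z]
after 12 — deliver 2→0: n0:foll/t2/[-]
after 13 — deliver 0→2: ·
after 14 — deliver 2→1: n1:foll/t2/[z]
after 15 — deliver 1→2: n2:lead/t2/[z]
after 16 — timeout(3): n3:cand/t2/[-]
after 17 — deliver 0→1: ·
after 18 — crash(0): n0:✗foll/t2/[-]
after 19 — recover(0): n0:foll/t2/[-]

z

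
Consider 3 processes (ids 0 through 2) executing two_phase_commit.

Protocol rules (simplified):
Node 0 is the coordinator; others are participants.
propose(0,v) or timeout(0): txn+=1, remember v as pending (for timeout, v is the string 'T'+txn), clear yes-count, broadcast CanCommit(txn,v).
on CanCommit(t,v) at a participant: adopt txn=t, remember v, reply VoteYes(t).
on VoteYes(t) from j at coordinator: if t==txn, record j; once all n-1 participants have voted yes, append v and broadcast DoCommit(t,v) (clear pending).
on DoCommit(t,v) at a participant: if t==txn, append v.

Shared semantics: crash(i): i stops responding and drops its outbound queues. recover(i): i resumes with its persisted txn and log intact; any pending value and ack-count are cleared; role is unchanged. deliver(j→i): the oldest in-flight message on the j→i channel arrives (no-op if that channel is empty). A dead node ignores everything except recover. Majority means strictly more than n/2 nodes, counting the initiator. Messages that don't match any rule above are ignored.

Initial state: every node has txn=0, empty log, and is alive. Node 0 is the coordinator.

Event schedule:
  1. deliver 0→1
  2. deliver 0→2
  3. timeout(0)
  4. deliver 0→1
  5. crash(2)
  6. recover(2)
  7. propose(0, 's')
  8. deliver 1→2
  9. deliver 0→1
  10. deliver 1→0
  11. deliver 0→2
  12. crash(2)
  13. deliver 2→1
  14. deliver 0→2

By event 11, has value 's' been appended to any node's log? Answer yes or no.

no

after 1 — deliver 0→1: ·
after 2 — deliver 0→2: ·
after 3 — timeout(0): n0:coor/t1/[-]
after 4 — deliver 0→1: n1:part/t1/[-]
after 5 — crash(2): n2:✗part/t0/[-]
after 6 — recover(2): n2:part/t0/[-]
after 7 — propose(0,'s'): n0:coor/t2/[-]
after 8 — deliver 1→2: ·
after 9 — deliver 0→1: n1:part/t2/[-]
after 10 — deliver 1→0: ·
after 11 — deliver 0→2: n2:part/t1/[-]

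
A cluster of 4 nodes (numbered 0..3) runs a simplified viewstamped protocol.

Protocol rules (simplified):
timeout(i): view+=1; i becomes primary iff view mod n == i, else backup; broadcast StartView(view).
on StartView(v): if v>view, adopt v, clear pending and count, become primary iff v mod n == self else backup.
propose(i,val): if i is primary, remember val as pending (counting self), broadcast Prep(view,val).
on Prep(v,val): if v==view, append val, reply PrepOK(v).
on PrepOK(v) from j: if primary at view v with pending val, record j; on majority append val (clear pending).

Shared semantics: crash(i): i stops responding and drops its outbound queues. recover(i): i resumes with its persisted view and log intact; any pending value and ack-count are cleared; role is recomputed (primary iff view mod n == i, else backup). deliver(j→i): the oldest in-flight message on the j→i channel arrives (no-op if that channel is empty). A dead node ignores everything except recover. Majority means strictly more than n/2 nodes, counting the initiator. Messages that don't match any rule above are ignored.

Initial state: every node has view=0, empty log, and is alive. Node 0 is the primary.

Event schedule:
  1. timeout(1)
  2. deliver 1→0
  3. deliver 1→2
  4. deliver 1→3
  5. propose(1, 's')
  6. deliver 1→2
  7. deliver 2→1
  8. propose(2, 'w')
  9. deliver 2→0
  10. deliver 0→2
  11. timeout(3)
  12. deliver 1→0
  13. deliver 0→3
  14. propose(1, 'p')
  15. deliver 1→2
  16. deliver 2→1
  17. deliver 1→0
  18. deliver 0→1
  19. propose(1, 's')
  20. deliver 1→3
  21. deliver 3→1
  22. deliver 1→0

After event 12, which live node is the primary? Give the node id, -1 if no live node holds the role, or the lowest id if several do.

1

1. timeout(1):  <1:prim v1 ->
2. deliver 1→0:  <0:back v1 ->
3. deliver 1→2:  <2:back v1 ->
4. deliver 1→3:  <3:back v1 ->
5. propose(1,'s'):  nop
6. deliver 1→2:  <2:back v1 s>
7. deliver 2→1:  nop
8. propose(2,'w'):  nop
9. deliver 2→0:  nop
10. deliver 0→2:  nop
11. timeout(3):  <3:back v2 ->
12. deliver 1→0:  <0:back v1 s>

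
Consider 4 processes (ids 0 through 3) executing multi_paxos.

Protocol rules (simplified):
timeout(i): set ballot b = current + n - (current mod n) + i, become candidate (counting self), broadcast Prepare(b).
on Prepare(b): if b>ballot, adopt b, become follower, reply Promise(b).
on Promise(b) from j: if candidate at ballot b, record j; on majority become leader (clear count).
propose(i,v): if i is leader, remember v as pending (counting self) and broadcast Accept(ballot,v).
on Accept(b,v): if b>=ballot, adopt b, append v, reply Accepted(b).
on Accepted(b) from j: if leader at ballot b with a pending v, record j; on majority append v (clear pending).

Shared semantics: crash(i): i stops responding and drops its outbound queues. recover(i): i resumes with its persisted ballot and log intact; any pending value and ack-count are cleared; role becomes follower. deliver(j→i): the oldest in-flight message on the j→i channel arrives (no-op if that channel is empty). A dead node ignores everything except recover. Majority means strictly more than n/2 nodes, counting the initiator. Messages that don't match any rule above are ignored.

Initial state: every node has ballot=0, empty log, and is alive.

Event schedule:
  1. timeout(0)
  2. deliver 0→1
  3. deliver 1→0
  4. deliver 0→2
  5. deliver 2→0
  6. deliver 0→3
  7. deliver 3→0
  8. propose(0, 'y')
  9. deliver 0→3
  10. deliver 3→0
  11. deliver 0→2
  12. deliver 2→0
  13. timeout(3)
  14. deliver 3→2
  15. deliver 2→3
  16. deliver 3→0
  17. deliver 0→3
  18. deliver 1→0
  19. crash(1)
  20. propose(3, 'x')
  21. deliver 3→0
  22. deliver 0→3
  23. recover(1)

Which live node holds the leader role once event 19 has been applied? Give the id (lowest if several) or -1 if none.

3

1. timeout(0):  <0:cand b4 ->
2. deliver 0→1:  <1:foll b4 ->
3. deliver 1→0:  nop
4. deliver 0→2:  <2:foll b4 ->
5. deliver 2→0:  <0:lead b4 ->
6. deliver 0→3:  <3:foll b4 ->
7. deliver 3→0:  nop
8. propose(0,'y'):  nop
9. deliver 0→3:  <3:foll b4 y>
10. deliver 3→0:  nop
11. deliver 0→2:  <2:foll b4 y>
12. deliver 2→0:  <0:lead b4 y>
13. timeout(3):  <3:cand b11 y>
14. deliver 3→2:  <2:foll b11 y>
15. deliver 2→3:  nop
16. deliver 3→0:  <0:foll b11 y>
17. deliver 0→3:  <3:lead b11 y>
18. deliver 1→0:  nop
19. crash(1):  <1:✗foll b4 ->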